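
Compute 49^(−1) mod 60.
49^(−1) ≡ 49 (mod 60)

Apply the extended Euclidean algorithm to (60, 49), tracking rows (r, s, t) with s·60 + t·49 = r. Each division r_prev = q·r_cur + r_new produces the new row as (previous row) − q·(current row):
  row A: (60, 1, 0)   [1·60 + 0·49 = 60]
  row B: (49, 0, 1)   [0·60 + 1·49 = 49]
  60 = 1·49 + 11   → row C = row A − 1·row B = (11, 1, −1)   [check: 1·60 − 1·49 = 11]
  49 = 4·11 + 5   → row D = row B − 4·row C = (5, −4, 5)   [check: −4·60 + 5·49 = 5]
  11 = 2·5 + 1   → row E = row C − 2·row D = (1, 9, −11)   [check: 9·60 − 11·49 = 1]
  5 = 5·1 + 0   → remainder 0, stop. gcd = 1 (last nonzero row E).
The gcd is 1, so 49 is invertible mod 60. The last nonzero row gives 9·60 − 11·49 = 1, so t = −11. So 49^(−1) ≡ −11 ≡ 49 (mod 60). Verify: 49 · 49 = 2401 ≡ 1 (mod 60). ✓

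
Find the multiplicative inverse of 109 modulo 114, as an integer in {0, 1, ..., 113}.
Apply the extended Euclidean algorithm to (114, 109), tracking rows (r, s, t) with s·114 + t·109 = r. Each division r_prev = q·r_cur + r_new produces the new row as (previous row) − q·(current row):
  row A: (114, 1, 0)   [1·114 + 0·109 = 114]
  row B: (109, 0, 1)   [0·114 + 1·109 = 109]
  114 = 1·109 + 5   → row C = row A − 1·row B = (5, 1, −1)   [check: 1·114 − 1·109 = 5]
  109 = 21·5 + 4   → row D = row B − 21·row C = (4, −21, 22)   [check: −21·114 + 22·109 = 4]
  5 = 1·4 + 1   → row E = row C − 1·row D = (1, 22, −23)   [check: 22·114 − 23·109 = 1]
  4 = 4·1 + 0   → remainder 0, stop. gcd = 1 (last nonzero row E).
The gcd is 1, so 109 is invertible mod 114. The last nonzero row gives 22·114 − 23·109 = 1, so t = −23. So 109^(−1) ≡ −23 ≡ 91 (mod 114). Verify: 109 · 91 = 9919 ≡ 1 (mod 114). ✓

Final answer: 109^(−1) ≡ 91 (mod 114)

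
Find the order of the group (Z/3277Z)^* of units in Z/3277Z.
|(Z/3277Z)^*| = 3136

(Z/3277Z)^* consists of the classes a with gcd(a, 3277) = 1, so its order is φ(3277). φ is multiplicative, with φ(p^e) = p^e − p^(e−1). Factorise 3277 = 29 · 113. Then
  φ(3277) = (29 − 1) · (113 − 1) = 28 · 112 = 3136.
Thus |(Z/3277Z)^*| = 3136.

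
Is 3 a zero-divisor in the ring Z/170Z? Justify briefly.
NO

gcd(3, 170) = 1, so 3 is a unit in Z/170Z (it has a multiplicative inverse). A unit cannot be a zero-divisor: if 3·b ≡ 0 then multiplying both sides by 3^(−1) gives b ≡ 0. So 3 is not a zero-divisor.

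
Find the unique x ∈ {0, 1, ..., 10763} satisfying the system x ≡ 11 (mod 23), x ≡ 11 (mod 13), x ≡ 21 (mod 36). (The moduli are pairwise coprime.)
x ≡ 4197 (mod 10764); the representative in [0, 10764) is 4197

The moduli 23, 13, 36 are pairwise coprime, so by the CRT there is a unique solution mod 23·13·36 = 10764.
Solve by successive substitution. Start with x ≡ 11 (mod 23).
  Combine with x ≡ 11 (mod 13): write x = 11 + 23·t and require 11 + 23·t ≡ 11 (mod 13), i.e. 23·t ≡ 11 − 11 ≡ 0 (mod 13). Since 23^(−1) ≡ 4 (mod 13) (23 ≡ 10 (mod 13)), t ≡ 4·0 ≡ 0 (mod 13). So x ≡ 11 + 23·0 = 11 (mod 299).
  Combine with x ≡ 21 (mod 36): write x = 11 + 299·t and require 11 + 299·t ≡ 21 (mod 36), i.e. 299·t ≡ 21 − 11 ≡ 10 (mod 36). Since 299^(−1) ≡ 23 (mod 36) (299 ≡ 11 (mod 36)), t ≡ 23·10 ≡ 14 (mod 36). So x ≡ 11 + 299·14 = 4197 (mod 10764).
Unique solution in [0, 10764): x = 4197.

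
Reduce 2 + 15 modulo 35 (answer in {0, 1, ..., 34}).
Both summands are already reduced mod 35. 2 + 15 = 17; 17 = 0·35 + 17, so (2 + 15) mod 35 = 17.

Final answer: 17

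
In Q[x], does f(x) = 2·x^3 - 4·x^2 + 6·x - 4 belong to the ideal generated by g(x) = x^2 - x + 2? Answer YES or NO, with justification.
In Q[x] the ideal (g) consists of all multiples of g, so f ∈ (g) iff g | f, i.e. iff the remainder of f on division by g is 0. Divide f by g (g is monic, so eliminate the leading term of the running remainder at each step):
  leading term 2·x^3: subtract (2·x)·g(x) = 2·x^3 - 2·x^2 + 4·x, leaving -2·x^2 + 2·x - 4
  leading term -2·x^2: subtract (-2)·g(x) = -2·x^2 + 2·x - 4, leaving 0
The remainder is 0, so f(x) = g(x) · h(x) with h(x) = 2·x - 2. Hence g | f, i.e. f ∈ (g).

Final answer: YES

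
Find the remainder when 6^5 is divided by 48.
Use repeated squaring. Binary(5) = 101. Walk through the bits of the exponent 5 left-to-right: at each bit after the leading one, square the running value, then multiply by 6 if the bit is 1 (always reducing mod 48):
  bit 1 = 1 (leading): start with 6.
  bit 2 = 0: square 6^2 = 36 (mod 48).
  bit 3 = 1: square 36^2 = 1296 ≡ 0; bit is 1, so multiply 0·6 = 0 (mod 48).
Final value: 6^5 ≡ 0 (mod 48).

Final answer: 0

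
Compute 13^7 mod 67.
Use repeated squaring. Binary(7) = 111. Walk through the bits of the exponent 7 left-to-right: at each bit after the leading one, square the running value, then multiply by 13 if the bit is 1 (always reducing mod 67):
  bit 1 = 1 (leading): start with 13.
  bit 2 = 1: square 13^2 = 169 ≡ 35; bit is 1, so multiply 35·13 = 455 ≡ 53 (mod 67).
  bit 3 = 1: square 53^2 = 2809 ≡ 62; bit is 1, so multiply 62·13 = 806 ≡ 2 (mod 67).
Final value: 13^7 ≡ 2 (mod 67).

Final answer: 2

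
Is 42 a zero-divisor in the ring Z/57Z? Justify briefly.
gcd(42, 57) = 3 > 1, so 42 is not a unit in Z/57Z. In Z/nZ every nonzero non-unit is a zero-divisor: explicitly, take b = 57/gcd = 19 ≠ 0 (mod 57); then 42·19 = 798 = 14·57, i.e. 42·19 ≡ 0 (mod 57). So 42 is a zero-divisor.

Final answer: YES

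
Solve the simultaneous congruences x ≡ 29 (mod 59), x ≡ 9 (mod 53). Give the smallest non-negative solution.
The moduli 59, 53 are pairwise coprime, so by the CRT there is a unique solution mod 59·53 = 3127.
Solve by successive substitution. Start with x ≡ 29 (mod 59).
  Combine with x ≡ 9 (mod 53): write x = 29 + 59·t and require 29 + 59·t ≡ 9 (mod 53), i.e. 59·t ≡ 9 − 29 ≡ 33 (mod 53). Since 59^(−1) ≡ 9 (mod 53) (59 ≡ 6 (mod 53)), t ≡ 9·33 ≡ 32 (mod 53). So x ≡ 29 + 59·32 = 1917 (mod 3127).
Unique solution in [0, 3127): x = 1917.

Final answer: x ≡ 1917 (mod 3127); the representative in [0, 3127) is 1917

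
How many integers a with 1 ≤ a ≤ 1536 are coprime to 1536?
The number of a ∈ {1, ..., 1536} with gcd(a, 1536) = 1 is by definition Euler's totient φ(1536). φ is multiplicative, with φ(p^e) = p^e − p^(e−1). Factorise 1536 = 2^9 · 3. Then
  φ(1536) = (2^9 − 2^8) · (3 − 1) = 256 · 2 = 512.
So there are 512 such integers.

Final answer: 512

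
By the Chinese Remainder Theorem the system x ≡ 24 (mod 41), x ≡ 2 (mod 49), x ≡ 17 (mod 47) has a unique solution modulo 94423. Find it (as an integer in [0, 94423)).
The moduli 41, 49, 47 are pairwise coprime, so by the CRT there is a unique solution mod 41·49·47 = 94423.
Solve by successive substitution. Start with x ≡ 24 (mod 41).
  Combine with x ≡ 2 (mod 49): write x = 24 + 41·t and require 24 + 41·t ≡ 2 (mod 49), i.e. 41·t ≡ 2 − 24 ≡ 27 (mod 49). Since 41^(−1) ≡ 6 (mod 49), t ≡ 6·27 ≡ 15 (mod 49). So x ≡ 24 + 41·15 = 639 (mod 2009).
  Combine with x ≡ 17 (mod 47): write x = 639 + 2009·t and require 639 + 2009·t ≡ 17 (mod 47), i.e. 2009·t ≡ 17 − 639 ≡ 36 (mod 47). Since 2009^(−1) ≡ 43 (mod 47) (2009 ≡ 35 (mod 47)), t ≡ 43·36 ≡ 44 (mod 47). So x ≡ 639 + 2009·44 = 89035 (mod 94423).
Unique solution in [0, 94423): x = 89035.

Final answer: x ≡ 89035 (mod 94423); the representative in [0, 94423) is 89035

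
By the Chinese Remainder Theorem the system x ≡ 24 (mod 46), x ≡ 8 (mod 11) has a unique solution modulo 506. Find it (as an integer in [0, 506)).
x ≡ 162 (mod 506); the representative in [0, 506) is 162

The moduli 46, 11 are pairwise coprime, so by the CRT there is a unique solution mod 46·11 = 506.
Solve by successive substitution. Start with x ≡ 24 (mod 46).
  Combine with x ≡ 8 (mod 11): write x = 24 + 46·t and require 24 + 46·t ≡ 8 (mod 11), i.e. 46·t ≡ 8 − 24 ≡ 6 (mod 11). Since 46^(−1) ≡ 6 (mod 11) (46 ≡ 2 (mod 11)), t ≡ 6·6 ≡ 3 (mod 11). So x ≡ 24 + 46·3 = 162 (mod 506).
Unique solution in [0, 506): x = 162.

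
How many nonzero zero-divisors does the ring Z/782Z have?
Z/782Z has 429 nonzero zero-divisors

In Z/782Z each nonzero element is either a unit (gcd with 782 is 1) or a zero-divisor (gcd > 1). The number of units is φ(782): factorise 782 = 2 · 17 · 23, so φ(782) = (2 − 1) · (17 − 1) · (23 − 1) = 1 · 16 · 22 = 352. The nonzero elements number 782 − 1 = 781. Hence the nonzero zero-divisors number 781 − 352 = 429.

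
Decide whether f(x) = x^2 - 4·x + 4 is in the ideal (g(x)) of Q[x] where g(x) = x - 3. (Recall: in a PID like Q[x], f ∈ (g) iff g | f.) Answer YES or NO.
NO

In Q[x] the ideal (g) consists of all multiples of g, so f ∈ (g) iff g | f, i.e. iff the remainder of f on division by g is 0. Divide f by g (g is monic, so eliminate the leading term of the running remainder at each step):
  leading term x^2: subtract (x)·g(x) = x^2 - 3·x, leaving 4 - x
  leading term -x: subtract (-1)·g(x) = 3 - x, leaving 1
The remainder r(x) = 1 ≠ 0 (and deg r < deg g), so g ∤ f, i.e. f ∉ (g).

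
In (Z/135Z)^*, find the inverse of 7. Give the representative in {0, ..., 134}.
Apply the extended Euclidean algorithm to (135, 7), tracking rows (r, s, t) with s·135 + t·7 = r. Each division r_prev = q·r_cur + r_new produces the new row as (previous row) − q·(current row):
  row A: (135, 1, 0)   [1·135 + 0·7 = 135]
  row B: (7, 0, 1)   [0·135 + 1·7 = 7]
  135 = 19·7 + 2   → row C = row A − 19·row B = (2, 1, −19)   [check: 1·135 − 19·7 = 2]
  7 = 3·2 + 1   → row D = row B − 3·row C = (1, −3, 58)   [check: −3·135 + 58·7 = 1]
  2 = 2·1 + 0   → remainder 0, stop. gcd = 1 (last nonzero row D).
The gcd is 1, so 7 is invertible mod 135. The last nonzero row gives −3·135 + 58·7 = 1, so t = 58. So 7^(−1) ≡ 58 (mod 135). Verify: 7 · 58 = 406 ≡ 1 (mod 135). ✓

Final answer: 7^(−1) ≡ 58 (mod 135)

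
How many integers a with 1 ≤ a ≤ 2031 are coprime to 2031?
1352

The number of a ∈ {1, ..., 2031} with gcd(a, 2031) = 1 is by definition Euler's totient φ(2031). φ is multiplicative, with φ(p^e) = p^e − p^(e−1). Factorise 2031 = 3 · 677. Then
  φ(2031) = (3 − 1) · (677 − 1) = 2 · 676 = 1352.
So there are 1352 such integers.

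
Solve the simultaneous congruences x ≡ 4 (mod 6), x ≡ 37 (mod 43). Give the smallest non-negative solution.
The moduli 6, 43 are pairwise coprime, so by the CRT there is a unique solution mod 6·43 = 258.
Solve by successive substitution. Start with x ≡ 4 (mod 6).
  Combine with x ≡ 37 (mod 43): write x = 4 + 6·t and require 4 + 6·t ≡ 37 (mod 43), i.e. 6·t ≡ 37 − 4 ≡ 33 (mod 43). Since 6^(−1) ≡ 36 (mod 43), t ≡ 36·33 ≡ 27 (mod 43). So x ≡ 4 + 6·27 = 166 (mod 258).
Unique solution in [0, 258): x = 166.

Final answer: x ≡ 166 (mod 258); the representative in [0, 258) is 166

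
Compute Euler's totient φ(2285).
φ(2285) = 1824

φ is multiplicative, with φ(p^e) = p^e − p^(e−1). Factorise 2285 = 5 · 457. Then
  φ(2285) = (5 − 1) · (457 − 1) = 4 · 456 = 1824.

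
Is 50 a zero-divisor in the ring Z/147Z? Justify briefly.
gcd(50, 147) = 1, so 50 is a unit in Z/147Z (it has a multiplicative inverse). A unit cannot be a zero-divisor: if 50·b ≡ 0 then multiplying both sides by 50^(−1) gives b ≡ 0. So 50 is not a zero-divisor.

Final answer: NO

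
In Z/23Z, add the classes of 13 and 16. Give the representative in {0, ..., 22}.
Both summands are already reduced mod 23. 13 + 16 = 29; 29 = 1·23 + 6, so (13 + 16) mod 23 = 6.

Final answer: 6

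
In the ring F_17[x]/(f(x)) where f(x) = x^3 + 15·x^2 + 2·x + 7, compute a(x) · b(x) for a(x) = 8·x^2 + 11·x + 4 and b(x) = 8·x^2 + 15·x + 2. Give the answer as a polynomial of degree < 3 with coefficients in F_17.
a · b ≡ 9·x^2 + 16·x + 2 (mod f(x))

Multiply as integer polynomials: a · b = 64·x^4 + 208·x^3 + 213·x^2 + 82·x + 8. Reducing coefficients mod 17: a · b ≡ 13·x^4 + 4·x^3 + 9·x^2 + 14·x + 8. Now divide by f(x) = x^3 + 15·x^2 + 2·x + 7 in F_17[x], eliminating the leading term at each step:
  leading term 13·x^4: subtract (13·x)·f(x) = 13·x^4 + 8·x^3 + 9·x^2 + 6·x, leaving 13·x^3 + 8·x + 8 (coefficients mod 17)
  leading term 13·x^3: subtract (13)·f(x) = 13·x^3 + 8·x^2 + 9·x + 6, leaving 9·x^2 + 16·x + 2 (coefficients mod 17)
The degree is now < 3, so this is the remainder. Hence a · b ≡ 9·x^2 + 16·x + 2 in F_17[x]/(f).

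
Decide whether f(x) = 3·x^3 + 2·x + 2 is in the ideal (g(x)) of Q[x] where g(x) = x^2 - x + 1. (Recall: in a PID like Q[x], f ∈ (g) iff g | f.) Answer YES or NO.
NO

In Q[x] the ideal (g) consists of all multiples of g, so f ∈ (g) iff g | f, i.e. iff the remainder of f on division by g is 0. Divide f by g (g is monic, so eliminate the leading term of the running remainder at each step):
  leading term 3·x^3: subtract (3·x)·g(x) = 3·x^3 - 3·x^2 + 3·x, leaving 3·x^2 - x + 2
  leading term 3·x^2: subtract (3)·g(x) = 3·x^2 - 3·x + 3, leaving 2·x - 1
The remainder r(x) = 2·x - 1 ≠ 0 (and deg r < deg g), so g ∤ f, i.e. f ∉ (g).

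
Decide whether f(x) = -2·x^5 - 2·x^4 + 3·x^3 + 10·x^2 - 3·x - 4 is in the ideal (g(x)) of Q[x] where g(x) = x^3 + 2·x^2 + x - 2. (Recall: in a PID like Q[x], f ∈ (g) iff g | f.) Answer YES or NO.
NO

In Q[x] the ideal (g) consists of all multiples of g, so f ∈ (g) iff g | f, i.e. iff the remainder of f on division by g is 0. Divide f by g (g is monic, so eliminate the leading term of the running remainder at each step):
  leading term -2·x^5: subtract (-2·x^2)·g(x) = -2·x^5 - 4·x^4 - 2·x^3 + 4·x^2, leaving 2·x^4 + 5·x^3 + 6·x^2 - 3·x - 4
  leading term 2·x^4: subtract (2·x)·g(x) = 2·x^4 + 4·x^3 + 2·x^2 - 4·x, leaving x^3 + 4·x^2 + x - 4
  leading term x^3: subtract (1)·g(x) = x^3 + 2·x^2 + x - 2, leaving 2·x^2 - 2
The remainder r(x) = 2·x^2 - 2 ≠ 0 (and deg r < deg g), so g ∤ f, i.e. f ∉ (g).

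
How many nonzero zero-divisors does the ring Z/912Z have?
In Z/912Z each nonzero element is either a unit (gcd with 912 is 1) or a zero-divisor (gcd > 1). The number of units is φ(912): factorise 912 = 2^4 · 3 · 19, so φ(912) = (2^4 − 2^3) · (3 − 1) · (19 − 1) = 8 · 2 · 18 = 288. The nonzero elements number 912 − 1 = 911. Hence the nonzero zero-divisors number 911 − 288 = 623.

Final answer: Z/912Z has 623 nonzero zero-divisors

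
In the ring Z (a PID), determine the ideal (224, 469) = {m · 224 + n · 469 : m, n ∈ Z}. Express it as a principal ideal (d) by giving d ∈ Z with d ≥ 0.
In the PID Z, (a, b) is generated by gcd(a, b). Compute gcd(469, 224) with the extended Euclidean algorithm, tracking rows (r, s, t) with s·469 + t·224 = r:
  row A: (469, 1, 0)   [1·469 + 0·224 = 469]
  row B: (224, 0, 1)   [0·469 + 1·224 = 224]
  469 = 2·224 + 21   → row C = row A − 2·row B = (21, 1, −2)   [check: 1·469 − 2·224 = 21]
  224 = 10·21 + 14   → row D = row B − 10·row C = (14, −10, 21)   [check: −10·469 + 21·224 = 14]
  21 = 1·14 + 7   → row E = row C − 1·row D = (7, 11, −23)   [check: 11·469 − 23·224 = 7]
  14 = 2·7 + 0   → remainder 0, stop. gcd = 7 (last nonzero row E).
So gcd(224, 469) = 7, with Bézout identity 11·469 − 23·224 = 7. Containment (⊇): the Bézout identity exhibits 7 as an element of (224, 469), giving (7) ⊆ (224, 469). Containment (⊆): since 7 | 224 and 7 | 469 (224 = 7·32, 469 = 7·67), every Z-linear combination of 224 and 469 is divisible by 7, so (224, 469) ⊆ (7). Therefore (224, 469) = (7), d = 7.

Final answer: (224, 469) = (7); d = 7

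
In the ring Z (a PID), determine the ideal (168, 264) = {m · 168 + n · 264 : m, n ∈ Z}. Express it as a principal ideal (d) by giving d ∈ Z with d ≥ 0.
(168, 264) = (24); d = 24

In the PID Z, (a, b) is generated by gcd(a, b). Compute gcd(264, 168) with the extended Euclidean algorithm, tracking rows (r, s, t) with s·264 + t·168 = r:
  row A: (264, 1, 0)   [1·264 + 0·168 = 264]
  row B: (168, 0, 1)   [0·264 + 1·168 = 168]
  264 = 1·168 + 96   → row C = row A − 1·row B = (96, 1, −1)   [check: 1·264 − 1·168 = 96]
  168 = 1·96 + 72   → row D = row B − 1·row C = (72, −1, 2)   [check: −1·264 + 2·168 = 72]
  96 = 1·72 + 24   → row E = row C − 1·row D = (24, 2, −3)   [check: 2·264 − 3·168 = 24]
  72 = 3·24 + 0   → remainder 0, stop. gcd = 24 (last nonzero row E).
So gcd(168, 264) = 24, with Bézout identity 2·264 − 3·168 = 24. Containment (⊇): the Bézout identity exhibits 24 as an element of (168, 264), giving (24) ⊆ (168, 264). Containment (⊆): since 24 | 168 and 24 | 264 (168 = 24·7, 264 = 24·11), every Z-linear combination of 168 and 264 is divisible by 24, so (168, 264) ⊆ (24). Therefore (168, 264) = (24), d = 24.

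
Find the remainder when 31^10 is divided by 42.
Use repeated squaring. Binary(10) = 1010. Walk through the bits of the exponent 10 left-to-right: at each bit after the leading one, square the running value, then multiply by 31 if the bit is 1 (always reducing mod 42):
  bit 1 = 1 (leading): start with 31.
  bit 2 = 0: square 31^2 = 961 ≡ 37 (mod 42).
  bit 3 = 1: square 37^2 = 1369 ≡ 25; bit is 1, so multiply 25·31 = 775 ≡ 19 (mod 42).
  bit 4 = 0: square 19^2 = 361 ≡ 25 (mod 42).
Final value: 31^10 ≡ 25 (mod 42).

Final answer: 25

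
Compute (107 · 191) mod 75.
37

Reduce the factors first: 107 ≡ 32, 191 ≡ 41 (mod 75), so 107 · 191 ≡ 32 · 41 (mod 75). 32 · 41 = 1312. Dividing by 75: 1312 = 17·75 + 37. So (107 · 191) mod 75 = 37.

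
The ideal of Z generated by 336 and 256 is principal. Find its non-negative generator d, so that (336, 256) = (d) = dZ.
In the PID Z, (a, b) is generated by gcd(a, b). Compute gcd(336, 256) with the extended Euclidean algorithm, tracking rows (r, s, t) with s·336 + t·256 = r:
  row A: (336, 1, 0)   [1·336 + 0·256 = 336]
  row B: (256, 0, 1)   [0·336 + 1·256 = 256]
  336 = 1·256 + 80   → row C = row A − 1·row B = (80, 1, −1)   [check: 1·336 − 1·256 = 80]
  256 = 3·80 + 16   → row D = row B − 3·row C = (16, −3, 4)   [check: −3·336 + 4·256 = 16]
  80 = 5·16 + 0   → remainder 0, stop. gcd = 16 (last nonzero row D).
So gcd(336, 256) = 16, with Bézout identity −3·336 + 4·256 = 16. Containment (⊇): the Bézout identity exhibits 16 as an element of (336, 256), giving (16) ⊆ (336, 256). Containment (⊆): since 16 | 336 and 16 | 256 (336 = 16·21, 256 = 16·16), every Z-linear combination of 336 and 256 is divisible by 16, so (336, 256) ⊆ (16). Therefore (336, 256) = (16), d = 16.

Final answer: (336, 256) = (16); d = 16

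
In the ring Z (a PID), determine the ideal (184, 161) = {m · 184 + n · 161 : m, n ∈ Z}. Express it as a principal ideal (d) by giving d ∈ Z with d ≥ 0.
In the PID Z, (a, b) is generated by gcd(a, b). Compute gcd(184, 161) with the extended Euclidean algorithm, tracking rows (r, s, t) with s·184 + t·161 = r:
  row A: (184, 1, 0)   [1·184 + 0·161 = 184]
  row B: (161, 0, 1)   [0·184 + 1·161 = 161]
  184 = 1·161 + 23   → row C = row A − 1·row B = (23, 1, −1)   [check: 1·184 − 1·161 = 23]
  161 = 7·23 + 0   → remainder 0, stop. gcd = 23 (last nonzero row C).
So gcd(184, 161) = 23, with Bézout identity 1·184 − 1·161 = 23. Containment (⊇): the Bézout identity exhibits 23 as an element of (184, 161), giving (23) ⊆ (184, 161). Containment (⊆): since 23 | 184 and 23 | 161 (184 = 23·8, 161 = 23·7), every Z-linear combination of 184 and 161 is divisible by 23, so (184, 161) ⊆ (23). Therefore (184, 161) = (23), d = 23.

Final answer: (184, 161) = (23); d = 23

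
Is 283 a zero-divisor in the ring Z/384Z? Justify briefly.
gcd(283, 384) = 1, so 283 is a unit in Z/384Z (it has a multiplicative inverse). A unit cannot be a zero-divisor: if 283·b ≡ 0 then multiplying both sides by 283^(−1) gives b ≡ 0. So 283 is not a zero-divisor.

Final answer: NO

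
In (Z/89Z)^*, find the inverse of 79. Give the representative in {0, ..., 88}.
79^(−1) ≡ 80 (mod 89)

Apply the extended Euclidean algorithm to (89, 79), tracking rows (r, s, t) with s·89 + t·79 = r. Each division r_prev = q·r_cur + r_new produces the new row as (previous row) − q·(current row):
  row A: (89, 1, 0)   [1·89 + 0·79 = 89]
  row B: (79, 0, 1)   [0·89 + 1·79 = 79]
  89 = 1·79 + 10   → row C = row A − 1·row B = (10, 1, −1)   [check: 1·89 − 1·79 = 10]
  79 = 7·10 + 9   → row D = row B − 7·row C = (9, −7, 8)   [check: −7·89 + 8·79 = 9]
  10 = 1·9 + 1   → row E = row C − 1·row D = (1, 8, −9)   [check: 8·89 − 9·79 = 1]
  9 = 9·1 + 0   → remainder 0, stop. gcd = 1 (last nonzero row E).
The gcd is 1, so 79 is invertible mod 89. The last nonzero row gives 8·89 − 9·79 = 1, so t = −9. So 79^(−1) ≡ −9 ≡ 80 (mod 89). Verify: 79 · 80 = 6320 ≡ 1 (mod 89). ✓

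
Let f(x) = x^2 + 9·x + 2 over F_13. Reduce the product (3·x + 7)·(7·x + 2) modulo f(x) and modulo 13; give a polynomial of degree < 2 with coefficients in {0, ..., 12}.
Multiply as integer polynomials: a · b = 21·x^2 + 55·x + 14. Reducing coefficients mod 13: a · b ≡ 8·x^2 + 3·x + 1. Now divide by f(x) = x^2 + 9·x + 2 in F_13[x], eliminating the leading term at each step:
  leading term 8·x^2: subtract (8)·f(x) = 8·x^2 + 7·x + 3, leaving 9·x + 11 (coefficients mod 13)
The degree is now < 2, so this is the remainder. Hence a · b ≡ 9·x + 11 in F_13[x]/(f).

Final answer: a · b ≡ 9·x + 11 (mod f(x))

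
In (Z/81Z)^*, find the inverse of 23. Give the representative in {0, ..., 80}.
23^(−1) ≡ 74 (mod 81)

Apply the extended Euclidean algorithm to (81, 23), tracking rows (r, s, t) with s·81 + t·23 = r. Each division r_prev = q·r_cur + r_new produces the new row as (previous row) − q·(current row):
  row A: (81, 1, 0)   [1·81 + 0·23 = 81]
  row B: (23, 0, 1)   [0·81 + 1·23 = 23]
  81 = 3·23 + 12   → row C = row A − 3·row B = (12, 1, −3)   [check: 1·81 − 3·23 = 12]
  23 = 1·12 + 11   → row D = row B − 1·row C = (11, −1, 4)   [check: −1·81 + 4·23 = 11]
  12 = 1·11 + 1   → row E = row C − 1·row D = (1, 2, −7)   [check: 2·81 − 7·23 = 1]
  11 = 11·1 + 0   → remainder 0, stop. gcd = 1 (last nonzero row E).
The gcd is 1, so 23 is invertible mod 81. The last nonzero row gives 2·81 − 7·23 = 1, so t = −7. So 23^(−1) ≡ −7 ≡ 74 (mod 81). Verify: 23 · 74 = 1702 ≡ 1 (mod 81). ✓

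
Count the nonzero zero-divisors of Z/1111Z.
Z/1111Z has 110 nonzero zero-divisors

In Z/1111Z each nonzero element is either a unit (gcd with 1111 is 1) or a zero-divisor (gcd > 1). The number of units is φ(1111): factorise 1111 = 11 · 101, so φ(1111) = (11 − 1) · (101 − 1) = 10 · 100 = 1000. The nonzero elements number 1111 − 1 = 1110. Hence the nonzero zero-divisors number 1110 − 1000 = 110.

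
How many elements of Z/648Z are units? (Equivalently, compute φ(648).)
An element a ∈ Z/648Z is a unit iff gcd(a, 648) = 1, so the number of units is φ(648). φ is multiplicative, with φ(p^e) = p^e − p^(e−1). Factorise 648 = 2^3 · 3^4. Then
  φ(648) = (2^3 − 2^2) · (3^4 − 3^3) = 4 · 54 = 216.

Final answer: Z/648Z has φ(648) = 216 units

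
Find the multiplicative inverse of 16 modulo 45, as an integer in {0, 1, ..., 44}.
Apply the extended Euclidean algorithm to (45, 16), tracking rows (r, s, t) with s·45 + t·16 = r. Each division r_prev = q·r_cur + r_new produces the new row as (previous row) − q·(current row):
  row A: (45, 1, 0)   [1·45 + 0·16 = 45]
  row B: (16, 0, 1)   [0·45 + 1·16 = 16]
  45 = 2·16 + 13   → row C = row A − 2·row B = (13, 1, −2)   [check: 1·45 − 2·16 = 13]
  16 = 1·13 + 3   → row D = row B − 1·row C = (3, −1, 3)   [check: −1·45 + 3·16 = 3]
  13 = 4·3 + 1   → row E = row C − 4·row D = (1, 5, −14)   [check: 5·45 − 14·16 = 1]
  3 = 3·1 + 0   → remainder 0, stop. gcd = 1 (last nonzero row E).
The gcd is 1, so 16 is invertible mod 45. The last nonzero row gives 5·45 − 14·16 = 1, so t = −14. So 16^(−1) ≡ −14 ≡ 31 (mod 45). Verify: 16 · 31 = 496 ≡ 1 (mod 45). ✓

Final answer: 16^(−1) ≡ 31 (mod 45)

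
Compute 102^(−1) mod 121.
Apply the extended Euclidean algorithm to (121, 102), tracking rows (r, s, t) with s·121 + t·102 = r. Each division r_prev = q·r_cur + r_new produces the new row as (previous row) − q·(current row):
  row A: (121, 1, 0)   [1·121 + 0·102 = 121]
  row B: (102, 0, 1)   [0·121 + 1·102 = 102]
  121 = 1·102 + 19   → row C = row A − 1·row B = (19, 1, −1)   [check: 1·121 − 1·102 = 19]
  102 = 5·19 + 7   → row D = row B − 5·row C = (7, −5, 6)   [check: −5·121 + 6·102 = 7]
  19 = 2·7 + 5   → row E = row C − 2·row D = (5, 11, −13)   [check: 11·121 − 13·102 = 5]
  7 = 1·5 + 2   → row F = row D − 1·row E = (2, −16, 19)   [check: −16·121 + 19·102 = 2]
  5 = 2·2 + 1   → row G = row E − 2·row F = (1, 43, −51)   [check: 43·121 − 51·102 = 1]
  2 = 2·1 + 0   → remainder 0, stop. gcd = 1 (last nonzero row G).
The gcd is 1, so 102 is invertible mod 121. The last nonzero row gives 43·121 − 51·102 = 1, so t = −51. So 102^(−1) ≡ −51 ≡ 70 (mod 121). Verify: 102 · 70 = 7140 ≡ 1 (mod 121). ✓

Final answer: 102^(−1) ≡ 70 (mod 121)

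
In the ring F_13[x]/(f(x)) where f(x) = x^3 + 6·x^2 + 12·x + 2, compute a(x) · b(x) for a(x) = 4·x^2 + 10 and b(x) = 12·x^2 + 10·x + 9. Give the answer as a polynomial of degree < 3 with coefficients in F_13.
Multiply as integer polynomials: a · b = 48·x^4 + 40·x^3 + 156·x^2 + 100·x + 90. Reducing coefficients mod 13: a · b ≡ 9·x^4 + x^3 + 9·x + 12. Now divide by f(x) = x^3 + 6·x^2 + 12·x + 2 in F_13[x], eliminating the leading term at each step:
  leading term 9·x^4: subtract (9·x)·f(x) = 9·x^4 + 2·x^3 + 4·x^2 + 5·x, leaving 12·x^3 + 9·x^2 + 4·x + 12 (coefficients mod 13)
  leading term 12·x^3: subtract (12)·f(x) = 12·x^3 + 7·x^2 + x + 11, leaving 2·x^2 + 3·x + 1 (coefficients mod 13)
The degree is now < 3, so this is the remainder. Hence a · b ≡ 2·x^2 + 3·x + 1 in F_13[x]/(f).

Final answer: a · b ≡ 2·x^2 + 3·x + 1 (mod f(x))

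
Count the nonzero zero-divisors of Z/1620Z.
Z/1620Z has 1187 nonzero zero-divisors

In Z/1620Z each nonzero element is either a unit (gcd with 1620 is 1) or a zero-divisor (gcd > 1). The number of units is φ(1620): factorise 1620 = 2^2 · 3^4 · 5, so φ(1620) = (2^2 − 2^1) · (3^4 − 3^3) · (5 − 1) = 2 · 54 · 4 = 432. The nonzero elements number 1620 − 1 = 1619. Hence the nonzero zero-divisors number 1619 − 432 = 1187.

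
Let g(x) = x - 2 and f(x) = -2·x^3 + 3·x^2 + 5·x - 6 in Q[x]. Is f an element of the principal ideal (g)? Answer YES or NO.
In Q[x] the ideal (g) consists of all multiples of g, so f ∈ (g) iff g | f, i.e. iff the remainder of f on division by g is 0. Divide f by g (g is monic, so eliminate the leading term of the running remainder at each step):
  leading term -2·x^3: subtract (-2·x^2)·g(x) = -2·x^3 + 4·x^2, leaving -x^2 + 5·x - 6
  leading term -x^2: subtract (-x)·g(x) = -x^2 + 2·x, leaving 3·x - 6
  leading term 3·x: subtract (3)·g(x) = 3·x - 6, leaving 0
The remainder is 0, so f(x) = g(x) · h(x) with h(x) = -2·x^2 - x + 3. Hence g | f, i.e. f ∈ (g).

Final answer: YES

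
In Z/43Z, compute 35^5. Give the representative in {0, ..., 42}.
41

Use repeated squaring. Binary(5) = 101. Walk through the bits of the exponent 5 left-to-right: at each bit after the leading one, square the running value, then multiply by 35 if the bit is 1 (always reducing mod 43):
  bit 1 = 1 (leading): start with 35.
  bit 2 = 0: square 35^2 = 1225 ≡ 21 (mod 43).
  bit 3 = 1: square 21^2 = 441 ≡ 11; bit is 1, so multiply 11·35 = 385 ≡ 41 (mod 43).
Final value: 35^5 ≡ 41 (mod 43).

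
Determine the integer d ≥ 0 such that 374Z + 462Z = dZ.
(374, 462) = (22); d = 22

In the PID Z, (a, b) is generated by gcd(a, b). Compute gcd(462, 374) with the extended Euclidean algorithm, tracking rows (r, s, t) with s·462 + t·374 = r:
  row A: (462, 1, 0)   [1·462 + 0·374 = 462]
  row B: (374, 0, 1)   [0·462 + 1·374 = 374]
  462 = 1·374 + 88   → row C = row A − 1·row B = (88, 1, −1)   [check: 1·462 − 1·374 = 88]
  374 = 4·88 + 22   → row D = row B − 4·row C = (22, −4, 5)   [check: −4·462 + 5·374 = 22]
  88 = 4·22 + 0   → remainder 0, stop. gcd = 22 (last nonzero row D).
So gcd(374, 462) = 22, with Bézout identity −4·462 + 5·374 = 22. Containment (⊇): the Bézout identity exhibits 22 as an element of (374, 462), giving (22) ⊆ (374, 462). Containment (⊆): since 22 | 374 and 22 | 462 (374 = 22·17, 462 = 22·21), every Z-linear combination of 374 and 462 is divisible by 22, so (374, 462) ⊆ (22). Therefore (374, 462) = (22), d = 22.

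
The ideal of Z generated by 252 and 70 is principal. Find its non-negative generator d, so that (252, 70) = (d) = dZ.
(252, 70) = (14); d = 14

In the PID Z, (a, b) is generated by gcd(a, b). Compute gcd(252, 70) with the extended Euclidean algorithm, tracking rows (r, s, t) with s·252 + t·70 = r:
  row A: (252, 1, 0)   [1·252 + 0·70 = 252]
  row B: (70, 0, 1)   [0·252 + 1·70 = 70]
  252 = 3·70 + 42   → row C = row A − 3·row B = (42, 1, −3)   [check: 1·252 − 3·70 = 42]
  70 = 1·42 + 28   → row D = row B − 1·row C = (28, −1, 4)   [check: −1·252 + 4·70 = 28]
  42 = 1·28 + 14   → row E = row C − 1·row D = (14, 2, −7)   [check: 2·252 − 7·70 = 14]
  28 = 2·14 + 0   → remainder 0, stop. gcd = 14 (last nonzero row E).
So gcd(252, 70) = 14, with Bézout identity 2·252 − 7·70 = 14. Containment (⊇): the Bézout identity exhibits 14 as an element of (252, 70), giving (14) ⊆ (252, 70). Containment (⊆): since 14 | 252 and 14 | 70 (252 = 14·18, 70 = 14·5), every Z-linear combination of 252 and 70 is divisible by 14, so (252, 70) ⊆ (14). Therefore (252, 70) = (14), d = 14.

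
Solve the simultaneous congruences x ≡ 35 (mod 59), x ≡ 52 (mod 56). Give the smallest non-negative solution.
The moduli 59, 56 are pairwise coprime, so by the CRT there is a unique solution mod 59·56 = 3304.
Solve by successive substitution. Start with x ≡ 35 (mod 59).
  Combine with x ≡ 52 (mod 56): write x = 35 + 59·t and require 35 + 59·t ≡ 52 (mod 56), i.e. 59·t ≡ 52 − 35 ≡ 17 (mod 56). Since 59^(−1) ≡ 19 (mod 56) (59 ≡ 3 (mod 56)), t ≡ 19·17 ≡ 43 (mod 56). So x ≡ 35 + 59·43 = 2572 (mod 3304).
Unique solution in [0, 3304): x = 2572.

Final answer: x ≡ 2572 (mod 3304); the representative in [0, 3304) is 2572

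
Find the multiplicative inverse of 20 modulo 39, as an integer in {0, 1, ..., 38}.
Apply the extended Euclidean algorithm to (39, 20), tracking rows (r, s, t) with s·39 + t·20 = r. Each division r_prev = q·r_cur + r_new produces the new row as (previous row) − q·(current row):
  row A: (39, 1, 0)   [1·39 + 0·20 = 39]
  row B: (20, 0, 1)   [0·39 + 1·20 = 20]
  39 = 1·20 + 19   → row C = row A − 1·row B = (19, 1, −1)   [check: 1·39 − 1·20 = 19]
  20 = 1·19 + 1   → row D = row B − 1·row C = (1, −1, 2)   [check: −1·39 + 2·20 = 1]
  19 = 19·1 + 0   → remainder 0, stop. gcd = 1 (last nonzero row D).
The gcd is 1, so 20 is invertible mod 39. The last nonzero row gives −1·39 + 2·20 = 1, so t = 2. So 20^(−1) ≡ 2 (mod 39). Verify: 20 · 2 = 40 ≡ 1 (mod 39). ✓

Final answer: 20^(−1) ≡ 2 (mod 39)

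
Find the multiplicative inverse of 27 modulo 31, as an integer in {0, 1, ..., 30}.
Apply the extended Euclidean algorithm to (31, 27), tracking rows (r, s, t) with s·31 + t·27 = r. Each division r_prev = q·r_cur + r_new produces the new row as (previous row) − q·(current row):
  row A: (31, 1, 0)   [1·31 + 0·27 = 31]
  row B: (27, 0, 1)   [0·31 + 1·27 = 27]
  31 = 1·27 + 4   → row C = row A − 1·row B = (4, 1, −1)   [check: 1·31 − 1·27 = 4]
  27 = 6·4 + 3   → row D = row B − 6·row C = (3, −6, 7)   [check: −6·31 + 7·27 = 3]
  4 = 1·3 + 1   → row E = row C − 1·row D = (1, 7, −8)   [check: 7·31 − 8·27 = 1]
  3 = 3·1 + 0   → remainder 0, stop. gcd = 1 (last nonzero row E).
The gcd is 1, so 27 is invertible mod 31. The last nonzero row gives 7·31 − 8·27 = 1, so t = −8. So 27^(−1) ≡ −8 ≡ 23 (mod 31). Verify: 27 · 23 = 621 ≡ 1 (mod 31). ✓

Final answer: 27^(−1) ≡ 23 (mod 31)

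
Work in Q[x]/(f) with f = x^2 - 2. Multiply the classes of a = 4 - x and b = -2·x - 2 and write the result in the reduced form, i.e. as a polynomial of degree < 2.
a · b ≡ -6·x - 4 (mod f(x))

First multiply in Q[x] without reducing: a · b = 2·x^2 - 6·x - 8. Now divide by f(x) = x^2 - 2, eliminating the leading term at each step:
  leading term 2·x^2: subtract (2)·f(x) = 2·x^2 - 4, leaving -6·x - 4
The degree is now < 2, so this is the remainder. Hence a · b ≡ -6·x - 4 in Q[x]/(f).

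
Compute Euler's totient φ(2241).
φ is multiplicative, with φ(p^e) = p^e − p^(e−1). Factorise 2241 = 3^3 · 83. Then
  φ(2241) = (3^3 − 3^2) · (83 − 1) = 18 · 82 = 1476.

Final answer: φ(2241) = 1476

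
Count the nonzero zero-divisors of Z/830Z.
In Z/830Z each nonzero element is either a unit (gcd with 830 is 1) or a zero-divisor (gcd > 1). The number of units is φ(830): factorise 830 = 2 · 5 · 83, so φ(830) = (2 − 1) · (5 − 1) · (83 − 1) = 1 · 4 · 82 = 328. The nonzero elements number 830 − 1 = 829. Hence the nonzero zero-divisors number 829 − 328 = 501.

Final answer: Z/830Z has 501 nonzero zero-divisors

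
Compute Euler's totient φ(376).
φ(376) = 184

φ is multiplicative, with φ(p^e) = p^e − p^(e−1). Factorise 376 = 2^3 · 47. Then
  φ(376) = (2^3 − 2^2) · (47 − 1) = 4 · 46 = 184.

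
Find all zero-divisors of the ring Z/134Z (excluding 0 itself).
nonzero zero-divisors of Z/134Z = {2, 4, 6, 8, 10, 12, 14, 16, 18, 20, 22, 24, 26, 28, 30, 32, 34, 36, 38, 40, 42, 44, 46, 48, 50, 52, 54, 56, 58, 60, 62, 64, 66, 67, 68, 70, 72, 74, 76, 78, 80, 82, 84, 86, 88, 90, 92, 94, 96, 98, 100, 102, 104, 106, 108, 110, 112, 114, 116, 118, 120, 122, 124, 126, 128, 130, 132}

An element a ∈ Z/134Z (with a ≠ 0) is a zero-divisor iff gcd(a, 134) > 1 (because a is a unit precisely when gcd(a, n) = 1, and in Z/nZ every nonzero, non-unit element is a zero-divisor). Scan a = 1, ..., 133 and keep those with gcd(a, 134) > 1:
  gcd(2, 134) = 2, gcd(4, 134) = 2, gcd(6, 134) = 2, gcd(8, 134) = 2, gcd(10, 134) = 2, gcd(12, 134) = 2, gcd(14, 134) = 2, gcd(16, 134) = 2, gcd(18, 134) = 2, gcd(20, 134) = 2, gcd(22, 134) = 2, gcd(24, 134) = 2, gcd(26, 134) = 2, gcd(28, 134) = 2, gcd(30, 134) = 2, gcd(32, 134) = 2, gcd(34, 134) = 2, gcd(36, 134) = 2, gcd(38, 134) = 2, gcd(40, 134) = 2, gcd(42, 134) = 2, gcd(44, 134) = 2, gcd(46, 134) = 2, gcd(48, 134) = 2, gcd(50, 134) = 2, gcd(52, 134) = 2, gcd(54, 134) = 2, gcd(56, 134) = 2, gcd(58, 134) = 2, gcd(60, 134) = 2, gcd(62, 134) = 2, gcd(64, 134) = 2, gcd(66, 134) = 2, gcd(67, 134) = 67, gcd(68, 134) = 2, gcd(70, 134) = 2, gcd(72, 134) = 2, gcd(74, 134) = 2, gcd(76, 134) = 2, gcd(78, 134) = 2, gcd(80, 134) = 2, gcd(82, 134) = 2, gcd(84, 134) = 2, gcd(86, 134) = 2, gcd(88, 134) = 2, gcd(90, 134) = 2, gcd(92, 134) = 2, gcd(94, 134) = 2, gcd(96, 134) = 2, gcd(98, 134) = 2, gcd(100, 134) = 2, gcd(102, 134) = 2, gcd(104, 134) = 2, gcd(106, 134) = 2, gcd(108, 134) = 2, gcd(110, 134) = 2, gcd(112, 134) = 2, gcd(114, 134) = 2, gcd(116, 134) = 2, gcd(118, 134) = 2, gcd(120, 134) = 2, gcd(122, 134) = 2, gcd(124, 134) = 2, gcd(126, 134) = 2, gcd(128, 134) = 2, gcd(130, 134) = 2, gcd(132, 134) = 2.
All other a ∈ {1, ..., 133} have gcd(a, 134) = 1 and are units. So the nonzero zero-divisors are exactly the 67 values of a appearing in this scan.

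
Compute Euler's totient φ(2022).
φ is multiplicative, with φ(p^e) = p^e − p^(e−1). Factorise 2022 = 2 · 3 · 337. Then
  φ(2022) = (2 − 1) · (3 − 1) · (337 − 1) = 1 · 2 · 336 = 672.

Final answer: φ(2022) = 672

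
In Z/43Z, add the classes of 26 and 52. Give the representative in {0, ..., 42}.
35

Reduce the summands first: 52 ≡ 9 (mod 43), so 26 + 52 ≡ 26 + 9 (mod 43). 26 + 9 = 35; 35 = 0·43 + 35, so (26 + 52) mod 43 = 35.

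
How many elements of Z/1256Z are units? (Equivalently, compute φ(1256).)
Z/1256Z has φ(1256) = 624 units

An element a ∈ Z/1256Z is a unit iff gcd(a, 1256) = 1, so the number of units is φ(1256). φ is multiplicative, with φ(p^e) = p^e − p^(e−1). Factorise 1256 = 2^3 · 157. Then
  φ(1256) = (2^3 − 2^2) · (157 − 1) = 4 · 156 = 624.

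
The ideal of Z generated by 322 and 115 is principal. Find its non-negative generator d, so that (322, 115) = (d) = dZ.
In the PID Z, (a, b) is generated by gcd(a, b). Compute gcd(322, 115) with the extended Euclidean algorithm, tracking rows (r, s, t) with s·322 + t·115 = r:
  row A: (322, 1, 0)   [1·322 + 0·115 = 322]
  row B: (115, 0, 1)   [0·322 + 1·115 = 115]
  322 = 2·115 + 92   → row C = row A − 2·row B = (92, 1, −2)   [check: 1·322 − 2·115 = 92]
  115 = 1·92 + 23   → row D = row B − 1·row C = (23, −1, 3)   [check: −1·322 + 3·115 = 23]
  92 = 4·23 + 0   → remainder 0, stop. gcd = 23 (last nonzero row D).
So gcd(322, 115) = 23, with Bézout identity −1·322 + 3·115 = 23. Containment (⊇): the Bézout identity exhibits 23 as an element of (322, 115), giving (23) ⊆ (322, 115). Containment (⊆): since 23 | 322 and 23 | 115 (322 = 23·14, 115 = 23·5), every Z-linear combination of 322 and 115 is divisible by 23, so (322, 115) ⊆ (23). Therefore (322, 115) = (23), d = 23.

Final answer: (322, 115) = (23); d = 23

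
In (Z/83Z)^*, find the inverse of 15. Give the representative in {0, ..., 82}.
15^(−1) ≡ 72 (mod 83)

Apply the extended Euclidean algorithm to (83, 15), tracking rows (r, s, t) with s·83 + t·15 = r. Each division r_prev = q·r_cur + r_new produces the new row as (previous row) − q·(current row):
  row A: (83, 1, 0)   [1·83 + 0·15 = 83]
  row B: (15, 0, 1)   [0·83 + 1·15 = 15]
  83 = 5·15 + 8   → row C = row A − 5·row B = (8, 1, −5)   [check: 1·83 − 5·15 = 8]
  15 = 1·8 + 7   → row D = row B − 1·row C = (7, −1, 6)   [check: −1·83 + 6·15 = 7]
  8 = 1·7 + 1   → row E = row C − 1·row D = (1, 2, −11)   [check: 2·83 − 11·15 = 1]
  7 = 7·1 + 0   → remainder 0, stop. gcd = 1 (last nonzero row E).
The gcd is 1, so 15 is invertible mod 83. The last nonzero row gives 2·83 − 11·15 = 1, so t = −11. So 15^(−1) ≡ −11 ≡ 72 (mod 83). Verify: 15 · 72 = 1080 ≡ 1 (mod 83). ✓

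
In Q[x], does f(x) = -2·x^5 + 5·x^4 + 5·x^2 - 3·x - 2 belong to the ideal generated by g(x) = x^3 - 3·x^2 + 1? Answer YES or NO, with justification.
NO

In Q[x] the ideal (g) consists of all multiples of g, so f ∈ (g) iff g | f, i.e. iff the remainder of f on division by g is 0. Divide f by g (g is monic, so eliminate the leading term of the running remainder at each step):
  leading term -2·x^5: subtract (-2·x^2)·g(x) = -2·x^5 + 6·x^4 - 2·x^2, leaving -x^4 + 7·x^2 - 3·x - 2
  leading term -x^4: subtract (-x)·g(x) = -x^4 + 3·x^3 - x, leaving -3·x^3 + 7·x^2 - 2·x - 2
  leading term -3·x^3: subtract (-3)·g(x) = -3·x^3 + 9·x^2 - 3, leaving -2·x^2 - 2·x + 1
The remainder r(x) = -2·x^2 - 2·x + 1 ≠ 0 (and deg r < deg g), so g ∤ f, i.e. f ∉ (g).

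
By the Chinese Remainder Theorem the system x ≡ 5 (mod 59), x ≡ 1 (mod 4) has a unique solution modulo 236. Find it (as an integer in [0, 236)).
The moduli 59, 4 are pairwise coprime, so by the CRT there is a unique solution mod 59·4 = 236.
Solve by successive substitution. Start with x ≡ 5 (mod 59).
  Combine with x ≡ 1 (mod 4): write x = 5 + 59·t and require 5 + 59·t ≡ 1 (mod 4), i.e. 59·t ≡ 1 − 5 ≡ 0 (mod 4). Since 59^(−1) ≡ 3 (mod 4) (59 ≡ 3 (mod 4)), t ≡ 3·0 ≡ 0 (mod 4). So x ≡ 5 + 59·0 = 5 (mod 236).
Unique solution in [0, 236): x = 5.

Final answer: x ≡ 5 (mod 236); the representative in [0, 236) is 5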